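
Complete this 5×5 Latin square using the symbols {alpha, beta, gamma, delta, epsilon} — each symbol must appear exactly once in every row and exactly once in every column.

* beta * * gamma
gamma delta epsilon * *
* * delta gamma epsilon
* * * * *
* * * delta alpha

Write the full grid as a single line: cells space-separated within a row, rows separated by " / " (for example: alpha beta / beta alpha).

(r1,c3): row 1 has {beta,gamma}; column 3 has {delta,epsilon}, so it must be alpha.
(r1,c4): row 1 has {alpha,beta,gamma}; column 4 has {gamma,delta}, so it must be epsilon.
(r2,c5): row 2 has {gamma,delta,epsilon}; column 5 has {alpha,gamma,epsilon}, so it must be beta.
(r3,c2): row 3 has {gamma,delta,epsilon}; column 2 has {beta,delta}, so it must be alpha.
(r4,c5): row 4 is empty so far; column 5 has {alpha,beta,gamma,epsilon}, so it must be delta.
(r1,c1): row 1 has {alpha,beta,gamma,epsilon}; column 1 has {gamma}, so it must be delta.
(r2,c4): row 2 has {beta,gamma,delta,epsilon}; column 4 has {gamma,delta,epsilon}, so it must be alpha.
(r3,c1): row 3 has {alpha,gamma,delta,epsilon}; column 1 has {gamma,delta}, so it must be beta.
(r4,c4): row 4 has {delta}; column 4 has {alpha,gamma,delta,epsilon}, so it must be beta.
(r5,c1): row 5 has {alpha,delta}; column 1 has {beta,gamma,delta}, so it must be epsilon.
(r5,c2): row 5 has {alpha,delta,epsilon}; column 2 has {alpha,beta,delta}, so it must be gamma.
(r5,c3): row 5 has {alpha,gamma,delta,epsilon}; column 3 has {alpha,delta,epsilon}, so it must be beta.
(r4,c1): row 4 has {beta,delta}; column 1 has {beta,gamma,delta,epsilon}, so it must be alpha.
(r4,c2): row 4 has {alpha,beta,delta}; column 2 has {alpha,beta,gamma,delta}, so it must be epsilon.
(r4,c3): row 4 has {alpha,beta,delta,epsilon}; column 3 has {alpha,beta,delta,epsilon}, so it must be gamma.

delta beta alpha epsilon gamma / gamma delta epsilon alpha beta / beta alpha delta gamma epsilon / alpha epsilon gamma beta delta / epsilon gamma beta delta alpha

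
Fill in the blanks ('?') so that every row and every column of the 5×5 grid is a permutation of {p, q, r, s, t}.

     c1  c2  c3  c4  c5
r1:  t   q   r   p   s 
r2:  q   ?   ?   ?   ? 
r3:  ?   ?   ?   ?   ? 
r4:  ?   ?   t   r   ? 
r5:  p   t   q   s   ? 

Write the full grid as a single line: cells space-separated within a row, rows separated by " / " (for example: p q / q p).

t q r p s / q r s t p / r s p q t / s p t r q / p t q s r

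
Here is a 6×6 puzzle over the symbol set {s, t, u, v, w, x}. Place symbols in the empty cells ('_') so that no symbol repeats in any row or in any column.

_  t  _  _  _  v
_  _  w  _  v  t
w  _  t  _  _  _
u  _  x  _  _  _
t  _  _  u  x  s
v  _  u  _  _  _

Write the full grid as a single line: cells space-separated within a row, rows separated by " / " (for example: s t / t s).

(r1,c3) = s
(r4,c6) = w
(r5,c3) = v
(r6,c6) = x
(r1,c1) = x
(r1,c4) = w
(r1,c5) = u
(r2,c1) = s
(r2,c4) = x
(r3,c5) = s
(r3,c6) = u
(r4,c5) = t
(r5,c2) = w
(r6,c2) = s
(r6,c4) = t
(r6,c5) = w
(r2,c2) = u
(r3,c4) = v
(r4,c2) = v
(r4,c4) = s
(r3,c2) = x

x t s w u v / s u w x v t / w x t v s u / u v x s t w / t w v u x s / v s u t w x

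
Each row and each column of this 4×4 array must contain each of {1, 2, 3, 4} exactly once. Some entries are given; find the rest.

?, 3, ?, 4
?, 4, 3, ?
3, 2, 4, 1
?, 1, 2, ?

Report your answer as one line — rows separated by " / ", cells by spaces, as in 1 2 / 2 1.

2 3 1 4 / 1 4 3 2 / 3 2 4 1 / 4 1 2 3

(r1,c3) = 1
(r2,c4) = 2
(r4,c1) = 4
(r4,c4) = 3
(r1,c1) = 2
(r2,c1) = 1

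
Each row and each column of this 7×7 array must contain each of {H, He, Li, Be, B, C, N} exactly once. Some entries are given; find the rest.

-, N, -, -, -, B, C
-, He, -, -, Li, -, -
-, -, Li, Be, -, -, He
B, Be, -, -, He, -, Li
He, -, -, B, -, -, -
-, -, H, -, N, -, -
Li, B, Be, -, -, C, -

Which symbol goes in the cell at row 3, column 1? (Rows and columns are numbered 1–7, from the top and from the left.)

N

(r1,c3) = He
(r7,c5) = H
(r7,c7) = N
(r1,c5) = Be
(r5,c5) = C
(r7,c4) = He
(r1,c1) = H
(r1,c4) = Li
(r3,c5) = B
(r5,c3) = N
(r6,c4) = C
(r4,c3) = C
(r6,c1) = Be
(r6,c2) = Li
(r6,c6) = He
(r6,c7) = B
(r2,c3) = B
(r5,c2) = H
(r5,c7) = Be
(r2,c7) = H
(r3,c2) = C
(r5,c6) = Li
(r2,c4) = N
(r2,c6) = Be
(r3,c1) = N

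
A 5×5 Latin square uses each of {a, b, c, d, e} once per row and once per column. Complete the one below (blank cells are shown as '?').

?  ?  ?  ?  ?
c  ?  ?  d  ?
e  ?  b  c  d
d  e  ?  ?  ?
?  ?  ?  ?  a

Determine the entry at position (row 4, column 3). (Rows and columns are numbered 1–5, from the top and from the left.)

c

Cell (r3,c2): row 3 has {b,c,d,e}; column 2 has {e} → a.
Cell (r5,c1): row 5 has {a}; column 1 has {c,d,e} → b.
Cell (r5,c4): row 5 has {a,b}; column 4 has {c,d} → e.
Cell (r1,c1): row 1 is empty so far; column 1 has {b,c,d,e} → a.
Cell (r1,c4): row 1 has {a}; column 4 has {c,d,e} → b.
Cell (r2,c2): row 2 has {c,d}; column 2 has {a,e} → b.
Cell (r2,c5): row 2 has {b,c,d}; column 5 has {a,d} → e.
Cell (r4,c4): row 4 has {d,e}; column 4 has {b,c,d,e} → a.
Cell (r1,c5): row 1 has {a,b}; column 5 has {a,d,e} → c.
Cell (r2,c3): row 2 has {b,c,d,e}; column 3 has {b} → a.
Cell (r4,c3): row 4 has {a,d,e}; column 3 has {a,b} → c.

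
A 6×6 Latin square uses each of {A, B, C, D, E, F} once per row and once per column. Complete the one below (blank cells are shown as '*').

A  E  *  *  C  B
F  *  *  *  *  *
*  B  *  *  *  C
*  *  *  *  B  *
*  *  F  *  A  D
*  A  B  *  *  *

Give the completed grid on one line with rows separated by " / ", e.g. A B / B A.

(r1,c3) = D
(r1,c4) = F
(r5,c2) = C
(r2,c2) = D
(r2,c5) = E
(r2,c6) = A
(r4,c2) = F
(r4,c6) = E
(r6,c6) = F
(r2,c3) = C
(r2,c4) = B
(r4,c3) = A
(r5,c4) = E
(r6,c5) = D
(r3,c3) = E
(r3,c5) = F
(r5,c1) = B
(r6,c4) = C
(r3,c1) = D
(r3,c4) = A
(r4,c1) = C
(r4,c4) = D
(r6,c1) = E

A E D F C B / F D C B E A / D B E A F C / C F A D B E / B C F E A D / E A B C D F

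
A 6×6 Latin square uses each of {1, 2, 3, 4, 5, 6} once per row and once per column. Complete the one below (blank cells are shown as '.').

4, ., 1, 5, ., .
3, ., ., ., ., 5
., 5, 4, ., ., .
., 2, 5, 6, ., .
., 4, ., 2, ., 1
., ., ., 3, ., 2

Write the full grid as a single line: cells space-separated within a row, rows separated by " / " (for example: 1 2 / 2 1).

4 3 1 5 2 6 / 3 6 2 4 1 5 / 2 5 4 1 6 3 / 1 2 5 6 3 4 / 6 4 3 2 5 1 / 5 1 6 3 4 2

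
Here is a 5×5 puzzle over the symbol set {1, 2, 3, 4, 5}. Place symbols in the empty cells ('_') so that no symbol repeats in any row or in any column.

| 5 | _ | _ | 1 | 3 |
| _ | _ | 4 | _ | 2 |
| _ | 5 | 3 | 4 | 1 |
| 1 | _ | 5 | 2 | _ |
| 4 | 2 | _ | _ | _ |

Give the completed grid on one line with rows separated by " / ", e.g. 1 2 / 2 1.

At row 1, column 2: row 1 has {1,3,5}; column 2 has {2,5}; that leaves 4.
At row 1, column 3: row 1 has {1,3,4,5}; column 3 has {3,4,5}; that leaves 2.
At row 2, column 1: row 2 has {2,4}; column 1 has {1,4,5}; that leaves 3.
At row 2, column 2: row 2 has {2,3,4}; column 2 has {2,4,5}; that leaves 1.
At row 2, column 4: row 2 has {1,2,3,4}; column 4 has {1,2,4}; that leaves 5.
At row 3, column 1: row 3 has {1,3,4,5}; column 1 has {1,3,4,5}; that leaves 2.
At row 4, column 2: row 4 has {1,2,5}; column 2 has {1,2,4,5}; that leaves 3.
At row 4, column 5: row 4 has {1,2,3,5}; column 5 has {1,2,3}; that leaves 4.
At row 5, column 3: row 5 has {2,4}; column 3 has {2,3,4,5}; that leaves 1.
At row 5, column 4: row 5 has {1,2,4}; column 4 has {1,2,4,5}; that leaves 3.
At row 5, column 5: row 5 has {1,2,3,4}; column 5 has {1,2,3,4}; that leaves 5.

5 4 2 1 3 / 3 1 4 5 2 / 2 5 3 4 1 / 1 3 5 2 4 / 4 2 1 3 5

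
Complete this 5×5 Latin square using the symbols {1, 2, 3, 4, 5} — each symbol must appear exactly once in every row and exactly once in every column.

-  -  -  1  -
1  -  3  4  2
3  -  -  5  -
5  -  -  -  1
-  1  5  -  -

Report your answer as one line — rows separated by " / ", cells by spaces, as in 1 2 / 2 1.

2 3 4 1 5 / 1 5 3 4 2 / 3 2 1 5 4 / 5 4 2 3 1 / 4 1 5 2 3

Cell (r2,c2): row 2 has {1,2,3,4}; column 2 has {1} → 5.
Cell (r3,c5): row 3 has {3,5}; column 5 has {1,2} → 4.
Cell (r5,c5): row 5 has {1,5}; column 5 has {1,2,4} → 3.
Cell (r1,c5): row 1 has {1}; column 5 has {1,2,3,4} → 5.
Cell (r3,c2): row 3 has {3,4,5}; column 2 has {1,5} → 2.
Cell (r3,c3): row 3 has {2,3,4,5}; column 3 has {3,5} → 1.
Cell (r5,c4): row 5 has {1,3,5}; column 4 has {1,4,5} → 2.
Cell (r4,c4): row 4 has {1,5}; column 4 has {1,2,4,5} → 3.
Cell (r5,c1): row 5 has {1,2,3,5}; column 1 has {1,3,5} → 4.
Cell (r1,c1): row 1 has {1,5}; column 1 has {1,3,4,5} → 2.
Cell (r1,c3): row 1 has {1,2,5}; column 3 has {1,3,5} → 4.
Cell (r4,c2): row 4 has {1,3,5}; column 2 has {1,2,5} → 4.
Cell (r4,c3): row 4 has {1,3,4,5}; column 3 has {1,3,4,5} → 2.
Cell (r1,c2): row 1 has {1,2,4,5}; column 2 has {1,2,4,5} → 3.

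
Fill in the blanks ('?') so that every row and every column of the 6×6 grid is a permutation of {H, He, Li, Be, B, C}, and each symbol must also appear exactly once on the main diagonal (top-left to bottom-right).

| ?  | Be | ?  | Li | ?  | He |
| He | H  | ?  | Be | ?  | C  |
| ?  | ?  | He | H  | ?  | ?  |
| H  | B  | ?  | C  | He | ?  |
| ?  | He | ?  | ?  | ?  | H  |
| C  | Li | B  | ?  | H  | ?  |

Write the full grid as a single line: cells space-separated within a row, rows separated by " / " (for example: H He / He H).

B Be H Li C He / He H Li Be B C / Li C He H Be B / H B Be C He Li / Be He C B Li H / C Li B He H Be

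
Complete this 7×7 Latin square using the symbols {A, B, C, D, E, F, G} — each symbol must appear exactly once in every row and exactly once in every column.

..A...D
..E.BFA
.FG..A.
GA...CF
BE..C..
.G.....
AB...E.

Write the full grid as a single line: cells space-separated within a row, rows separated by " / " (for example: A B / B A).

row 1 has {A,D}; column 2 has {A,B,E,F,G} — only C is left for (r1,c2).
row 2 has {A,B,E,F}; column 2 has {A,B,C,E,F,G} — only D is left for (r2,c2).
row 5 has {B,C,E}; column 7 has {A,D,F} — only G is left for (r5,c7).
row 7 has {A,B,E}; column 7 has {A,D,F,G} — only C is left for (r7,c7).
row 2 has {A,B,D,E,F}; column 1 has {A,B,G} — only C is left for (r2,c1).
row 2 has {A,B,C,D,E,F}; column 4 is empty so far — only G is left for (r2,c4).
row 5 has {B,C,E,G}; column 6 has {A,C,E,F} — only D is left for (r5,c6).
row 6 has {G}; column 6 has {A,C,D,E,F} — only B is left for (r6,c6).
row 6 has {B,G}; column 7 has {A,C,D,F,G} — only E is left for (r6,c7).
row 1 has {A,C,D}; column 6 has {A,B,C,D,E,F} — only G is left for (r1,c6).
row 3 has {A,F,G}; column 7 has {A,C,D,E,F,G} — only B is left for (r3,c7).
row 5 has {B,C,D,E,G}; column 3 has {A,E,G} — only F is left for (r5,c3).
row 5 has {B,C,D,E,F,G}; column 4 has {G} — only A is left for (r5,c4).
row 7 has {A,B,C,E}; column 3 has {A,E,F,G} — only D is left for (r7,c3).
row 7 has {A,B,C,D,E}; column 4 has {A,G} — only F is left for (r7,c4).
row 7 has {A,B,C,D,E,F}; column 5 has {B,C} — only G is left for (r7,c5).
row 4 has {A,C,F,G}; column 3 has {A,D,E,F,G} — only B is left for (r4,c3).
row 6 has {B,E,G}; column 3 has {A,B,D,E,F,G} — only C is left for (r6,c3).
row 6 has {B,C,E,G}; column 4 has {A,F,G} — only D is left for (r6,c4).
row 4 has {A,B,C,F,G}; column 4 has {A,D,F,G} — only E is left for (r4,c4).
row 4 has {A,B,C,E,F,G}; column 5 has {B,C,G} — only D is left for (r4,c5).
row 6 has {B,C,D,E,G}; column 1 has {A,B,C,G} — only F is left for (r6,c1).
row 6 has {B,C,D,E,F,G}; column 5 has {B,C,D,G} — only A is left for (r6,c5).
row 1 has {A,C,D,G}; column 1 has {A,B,C,F,G} — only E is left for (r1,c1).
row 1 has {A,C,D,E,G}; column 4 has {A,D,E,F,G} — only B is left for (r1,c4).
row 1 has {A,B,C,D,E,G}; column 5 has {A,B,C,D,G} — only F is left for (r1,c5).
row 3 has {A,B,F,G}; column 1 has {A,B,C,E,F,G} — only D is left for (r3,c1).
row 3 has {A,B,D,F,G}; column 4 has {A,B,D,E,F,G} — only C is left for (r3,c4).
row 3 has {A,B,C,D,F,G}; column 5 has {A,B,C,D,F,G} — only E is left for (r3,c5).

E C A B F G D / C D E G B F A / D F G C E A B / G A B E D C F / B E F A C D G / F G C D A B E / A B D F G E C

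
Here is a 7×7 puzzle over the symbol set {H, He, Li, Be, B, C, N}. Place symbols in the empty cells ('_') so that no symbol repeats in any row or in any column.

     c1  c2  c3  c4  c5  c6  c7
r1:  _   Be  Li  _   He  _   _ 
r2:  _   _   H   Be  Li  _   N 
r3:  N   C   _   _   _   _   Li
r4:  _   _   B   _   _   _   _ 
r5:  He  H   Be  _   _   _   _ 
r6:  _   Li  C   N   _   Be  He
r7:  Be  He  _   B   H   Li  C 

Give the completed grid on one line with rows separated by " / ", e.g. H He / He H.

B Be Li C He N H / C B H Be Li He N / N C He H Be B Li / Li N B He C H Be / He H Be Li N C B / H Li C N B Be He / Be He N B H Li C

(r2,c2) = B
(r3,c3) = He
(r3,c4) = H
(r3,c6) = B
(r4,c2) = N
(r5,c7) = B
(r6,c5) = B
(r7,c3) = N
(r1,c4) = C
(r1,c7) = H
(r2,c1) = C
(r2,c6) = He
(r3,c5) = Be
(r4,c5) = C
(r4,c6) = H
(r4,c7) = Be
(r5,c4) = Li
(r5,c5) = N
(r5,c6) = C
(r6,c1) = H
(r1,c1) = B
(r1,c6) = N
(r4,c1) = Li
(r4,c4) = He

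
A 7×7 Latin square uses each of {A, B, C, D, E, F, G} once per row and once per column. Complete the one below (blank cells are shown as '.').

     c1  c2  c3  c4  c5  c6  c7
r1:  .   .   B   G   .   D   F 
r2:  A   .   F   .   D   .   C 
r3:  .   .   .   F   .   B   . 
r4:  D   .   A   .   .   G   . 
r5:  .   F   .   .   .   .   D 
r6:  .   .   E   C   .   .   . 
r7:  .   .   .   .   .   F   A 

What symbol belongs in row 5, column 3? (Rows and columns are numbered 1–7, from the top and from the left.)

G

Cell (r2,c6): row 2 has {A,C,D,F}; column 6 has {B,D,F,G} → E.
Cell (r6,c6): row 6 has {C,E}; column 6 has {B,D,E,F,G} → A.
Cell (r2,c4): row 2 has {A,C,D,E,F}; column 4 has {C,F,G} → B.
Cell (r4,c4): row 4 has {A,D,G}; column 4 has {B,C,F,G} → E.
Cell (r4,c7): row 4 has {A,D,E,G}; column 7 has {A,C,D,F} → B.
Cell (r5,c4): row 5 has {D,F}; column 4 has {B,C,E,F,G} → A.
Cell (r5,c6): row 5 has {A,D,F}; column 6 has {A,B,D,E,F,G} → C.
Cell (r6,c7): row 6 has {A,C,E}; column 7 has {A,B,C,D,F} → G.
Cell (r7,c4): row 7 has {A,F}; column 4 has {A,B,C,E,F,G} → D.
Cell (r2,c2): row 2 has {A,B,C,D,E,F}; column 2 has {F} → G.
Cell (r3,c7): row 3 has {B,F}; column 7 has {A,B,C,D,F,G} → E.
Cell (r4,c2): row 4 has {A,B,D,E,G}; column 2 has {F,G} → C.
Cell (r4,c5): row 4 has {A,B,C,D,E,G}; column 5 has {D} → F.
Cell (r5,c3): row 5 has {A,C,D,F}; column 3 has {A,B,E,F} → G.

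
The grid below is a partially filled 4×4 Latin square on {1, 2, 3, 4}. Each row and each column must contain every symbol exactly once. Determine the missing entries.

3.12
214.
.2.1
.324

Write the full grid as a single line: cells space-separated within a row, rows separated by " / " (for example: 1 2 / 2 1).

(r1,c2): row 1 has {1,2,3}; column 2 has {1,2,3}, so it must be 4.
(r2,c4): row 2 has {1,2,4}; column 4 has {1,2,4}, so it must be 3.
(r3,c1): row 3 has {1,2}; column 1 has {2,3}, so it must be 4.
(r3,c3): row 3 has {1,2,4}; column 3 has {1,2,4}, so it must be 3.
(r4,c1): row 4 has {2,3,4}; column 1 has {2,3,4}, so it must be 1.

3 4 1 2 / 2 1 4 3 / 4 2 3 1 / 1 3 2 4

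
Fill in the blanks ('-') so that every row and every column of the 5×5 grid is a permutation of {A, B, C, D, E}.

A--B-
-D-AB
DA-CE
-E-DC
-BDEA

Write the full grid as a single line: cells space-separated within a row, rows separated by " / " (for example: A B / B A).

A C E B D / E D C A B / D A B C E / B E A D C / C B D E A

At row 1, column 2: row 1 has {A,B}; column 2 has {A,B,D,E}; that leaves C.
At row 1, column 3: row 1 has {A,B,C}; column 3 has {D}; that leaves E.
At row 1, column 5: row 1 has {A,B,C,E}; column 5 has {A,B,C,E}; that leaves D.
At row 2, column 3: row 2 has {A,B,D}; column 3 has {D,E}; that leaves C.
At row 3, column 3: row 3 has {A,C,D,E}; column 3 has {C,D,E}; that leaves B.
At row 4, column 1: row 4 has {C,D,E}; column 1 has {A,D}; that leaves B.
At row 4, column 3: row 4 has {B,C,D,E}; column 3 has {B,C,D,E}; that leaves A.
At row 5, column 1: row 5 has {A,B,D,E}; column 1 has {A,B,D}; that leaves C.
At row 2, column 1: row 2 has {A,B,C,D}; column 1 has {A,B,C,D}; that leaves E.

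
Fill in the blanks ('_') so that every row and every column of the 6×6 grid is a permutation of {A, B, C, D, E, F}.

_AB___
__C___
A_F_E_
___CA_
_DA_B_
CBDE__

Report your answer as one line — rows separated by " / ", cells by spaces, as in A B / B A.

(r3,c2) = C
(r4,c3) = E
(r5,c4) = F
(r6,c5) = F
(r6,c6) = A
(r1,c4) = D
(r1,c5) = C
(r2,c5) = D
(r3,c4) = B
(r3,c6) = D
(r4,c2) = F
(r4,c6) = B
(r5,c1) = E
(r5,c6) = C
(r1,c1) = F
(r1,c6) = E
(r2,c1) = B
(r2,c2) = E
(r2,c4) = A
(r2,c6) = F
(r4,c1) = D

F A B D C E / B E C A D F / A C F B E D / D F E C A B / E D A F B C / C B D E F A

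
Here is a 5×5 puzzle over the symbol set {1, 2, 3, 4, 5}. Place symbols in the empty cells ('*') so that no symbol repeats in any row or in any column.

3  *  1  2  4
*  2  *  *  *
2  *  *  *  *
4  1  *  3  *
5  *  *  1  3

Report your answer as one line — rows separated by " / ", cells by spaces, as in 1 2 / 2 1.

3 5 1 2 4 / 1 2 3 4 5 / 2 3 4 5 1 / 4 1 5 3 2 / 5 4 2 1 3

At row 1, column 2: row 1 has {1,2,3,4}; column 2 has {1,2}; that leaves 5.
At row 2, column 1: row 2 has {2}; column 1 has {2,3,4,5}; that leaves 1.
At row 2, column 5: row 2 has {1,2}; column 5 has {3,4}; that leaves 5.
At row 3, column 5: row 3 has {2}; column 5 has {3,4,5}; that leaves 1.
At row 4, column 5: row 4 has {1,3,4}; column 5 has {1,3,4,5}; that leaves 2.
At row 5, column 2: row 5 has {1,3,5}; column 2 has {1,2,5}; that leaves 4.
At row 5, column 3: row 5 has {1,3,4,5}; column 3 has {1}; that leaves 2.
At row 2, column 4: row 2 has {1,2,5}; column 4 has {1,2,3}; that leaves 4.
At row 3, column 2: row 3 has {1,2}; column 2 has {1,2,4,5}; that leaves 3.
At row 3, column 4: row 3 has {1,2,3}; column 4 has {1,2,3,4}; that leaves 5.
At row 4, column 3: row 4 has {1,2,3,4}; column 3 has {1,2}; that leaves 5.
At row 2, column 3: row 2 has {1,2,4,5}; column 3 has {1,2,5}; that leaves 3.
At row 3, column 3: row 3 has {1,2,3,5}; column 3 has {1,2,3,5}; that leaves 4.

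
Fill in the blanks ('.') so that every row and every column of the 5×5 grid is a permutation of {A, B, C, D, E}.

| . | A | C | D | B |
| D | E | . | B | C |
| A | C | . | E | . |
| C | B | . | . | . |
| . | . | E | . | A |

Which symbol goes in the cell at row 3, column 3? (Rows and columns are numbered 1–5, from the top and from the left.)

(r1,c1) = E
(r2,c3) = A
(r3,c5) = D
(r4,c3) = D
(r4,c4) = A
(r4,c5) = E
(r5,c1) = B
(r5,c2) = D
(r5,c4) = C
(r3,c3) = B

B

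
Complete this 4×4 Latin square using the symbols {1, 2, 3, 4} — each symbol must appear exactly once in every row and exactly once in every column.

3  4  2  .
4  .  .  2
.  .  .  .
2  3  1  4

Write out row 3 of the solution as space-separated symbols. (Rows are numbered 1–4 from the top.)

1 2 4 3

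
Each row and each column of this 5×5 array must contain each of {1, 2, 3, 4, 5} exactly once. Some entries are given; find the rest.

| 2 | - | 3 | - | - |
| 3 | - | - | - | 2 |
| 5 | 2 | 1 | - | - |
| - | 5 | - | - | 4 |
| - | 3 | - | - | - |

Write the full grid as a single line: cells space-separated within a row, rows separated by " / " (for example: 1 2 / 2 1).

2 4 3 1 5 / 3 1 4 5 2 / 5 2 1 4 3 / 1 5 2 3 4 / 4 3 5 2 1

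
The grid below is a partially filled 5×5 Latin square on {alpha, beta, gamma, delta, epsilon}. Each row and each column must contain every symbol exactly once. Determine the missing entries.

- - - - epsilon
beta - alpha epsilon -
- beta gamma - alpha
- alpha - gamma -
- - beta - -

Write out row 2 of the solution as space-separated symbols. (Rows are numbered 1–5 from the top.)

At row 1, column 3: row 1 has {epsilon}; column 3 has {alpha,beta,gamma}; that leaves delta.
At row 3, column 4: row 3 has {alpha,beta,gamma}; column 4 has {gamma,epsilon}; that leaves delta.
At row 4, column 3: row 4 has {alpha,gamma}; column 3 has {alpha,beta,gamma,delta}; that leaves epsilon.
At row 5, column 4: row 5 has {beta}; column 4 has {gamma,delta,epsilon}; that leaves alpha.
At row 1, column 2: row 1 has {delta,epsilon}; column 2 has {alpha,beta}; that leaves gamma.
At row 1, column 4: row 1 has {gamma,delta,epsilon}; column 4 has {alpha,gamma,delta,epsilon}; that leaves beta.
At row 2, column 2: row 2 has {alpha,beta,epsilon}; column 2 has {alpha,beta,gamma}; that leaves delta.
At row 2, column 5: row 2 has {alpha,beta,delta,epsilon}; column 5 has {alpha,epsilon}; that leaves gamma.

beta delta alpha epsilon gamma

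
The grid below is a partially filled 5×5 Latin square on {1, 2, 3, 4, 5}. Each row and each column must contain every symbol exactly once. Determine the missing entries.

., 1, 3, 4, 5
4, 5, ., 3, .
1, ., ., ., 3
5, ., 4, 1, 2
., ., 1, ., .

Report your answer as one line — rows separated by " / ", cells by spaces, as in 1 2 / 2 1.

At row 1, column 1: row 1 has {1,3,4,5}; column 1 has {1,4,5}; that leaves 2.
At row 2, column 3: row 2 has {3,4,5}; column 3 has {1,3,4}; that leaves 2.
At row 2, column 5: row 2 has {2,3,4,5}; column 5 has {2,3,5}; that leaves 1.
At row 3, column 3: row 3 has {1,3}; column 3 has {1,2,3,4}; that leaves 5.
At row 3, column 4: row 3 has {1,3,5}; column 4 has {1,3,4}; that leaves 2.
At row 4, column 2: row 4 has {1,2,4,5}; column 2 has {1,5}; that leaves 3.
At row 5, column 1: row 5 has {1}; column 1 has {1,2,4,5}; that leaves 3.
At row 5, column 4: row 5 has {1,3}; column 4 has {1,2,3,4}; that leaves 5.
At row 5, column 5: row 5 has {1,3,5}; column 5 has {1,2,3,5}; that leaves 4.
At row 3, column 2: row 3 has {1,2,3,5}; column 2 has {1,3,5}; that leaves 4.
At row 5, column 2: row 5 has {1,3,4,5}; column 2 has {1,3,4,5}; that leaves 2.

2 1 3 4 5 / 4 5 2 3 1 / 1 4 5 2 3 / 5 3 4 1 2 / 3 2 1 5 4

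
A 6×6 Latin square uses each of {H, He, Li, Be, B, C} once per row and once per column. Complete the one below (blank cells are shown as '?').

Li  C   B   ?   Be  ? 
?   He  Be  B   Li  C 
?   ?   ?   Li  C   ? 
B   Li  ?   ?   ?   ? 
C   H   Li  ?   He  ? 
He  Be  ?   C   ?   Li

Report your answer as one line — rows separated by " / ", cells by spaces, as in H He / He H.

row 2 has {He,Li,Be,B,C}; column 1 has {He,Li,B,C} — only H is left for (r2,c1).
row 3 has {Li,C}; column 1 has {H,He,Li,B,C} — only Be is left for (r3,c1).
row 3 has {Li,Be,C}; column 2 has {H,He,Li,Be,C} — only B is left for (r3,c2).
row 4 has {Li,B}; column 5 has {He,Li,Be,C} — only H is left for (r4,c5).
row 5 has {H,He,Li,C}; column 4 has {Li,B,C} — only Be is left for (r5,c4).
row 5 has {H,He,Li,Be,C}; column 6 has {Li,C} — only B is left for (r5,c6).
row 6 has {He,Li,Be,C}; column 3 has {Li,Be,B} — only H is left for (r6,c3).
row 6 has {H,He,Li,Be,C}; column 5 has {H,He,Li,Be,C} — only B is left for (r6,c5).
row 3 has {Li,Be,B,C}; column 3 has {H,Li,Be,B} — only He is left for (r3,c3).
row 3 has {He,Li,Be,B,C}; column 6 has {Li,B,C} — only H is left for (r3,c6).
row 4 has {H,Li,B}; column 3 has {H,He,Li,Be,B} — only C is left for (r4,c3).
row 4 has {H,Li,B,C}; column 4 has {Li,Be,B,C} — only He is left for (r4,c4).
row 4 has {H,He,Li,B,C}; column 6 has {H,Li,B,C} — only Be is left for (r4,c6).
row 1 has {Li,Be,B,C}; column 4 has {He,Li,Be,B,C} — only H is left for (r1,c4).
row 1 has {H,Li,Be,B,C}; column 6 has {H,Li,Be,B,C} — only He is left for (r1,c6).

Li C B H Be He / H He Be B Li C / Be B He Li C H / B Li C He H Be / C H Li Be He B / He Be H C B Li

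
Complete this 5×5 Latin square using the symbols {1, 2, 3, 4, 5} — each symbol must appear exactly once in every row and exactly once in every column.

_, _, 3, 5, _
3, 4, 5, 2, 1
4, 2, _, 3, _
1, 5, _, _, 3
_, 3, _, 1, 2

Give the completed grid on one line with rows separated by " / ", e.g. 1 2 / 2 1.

2 1 3 5 4 / 3 4 5 2 1 / 4 2 1 3 5 / 1 5 2 4 3 / 5 3 4 1 2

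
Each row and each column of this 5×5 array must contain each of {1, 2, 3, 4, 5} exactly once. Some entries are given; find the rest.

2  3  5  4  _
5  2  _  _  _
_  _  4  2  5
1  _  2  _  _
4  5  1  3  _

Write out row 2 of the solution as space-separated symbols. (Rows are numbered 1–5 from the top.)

(r1,c5) = 1
(r2,c3) = 3
(r2,c4) = 1
(r2,c5) = 4

5 2 3 1 4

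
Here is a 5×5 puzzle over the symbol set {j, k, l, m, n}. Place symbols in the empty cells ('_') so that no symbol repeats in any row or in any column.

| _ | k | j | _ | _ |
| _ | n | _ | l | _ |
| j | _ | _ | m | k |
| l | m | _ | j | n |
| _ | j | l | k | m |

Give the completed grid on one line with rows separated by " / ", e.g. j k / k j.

(r1,c4) = n
(r1,c5) = l
(r2,c5) = j
(r3,c2) = l
(r3,c3) = n
(r4,c3) = k
(r5,c1) = n
(r1,c1) = m
(r2,c1) = k
(r2,c3) = m

m k j n l / k n m l j / j l n m k / l m k j n / n j l k m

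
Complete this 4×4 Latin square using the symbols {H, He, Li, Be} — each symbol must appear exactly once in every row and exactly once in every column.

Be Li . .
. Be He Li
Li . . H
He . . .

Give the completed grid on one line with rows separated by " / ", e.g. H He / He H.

Be Li H He / H Be He Li / Li He Be H / He H Li Be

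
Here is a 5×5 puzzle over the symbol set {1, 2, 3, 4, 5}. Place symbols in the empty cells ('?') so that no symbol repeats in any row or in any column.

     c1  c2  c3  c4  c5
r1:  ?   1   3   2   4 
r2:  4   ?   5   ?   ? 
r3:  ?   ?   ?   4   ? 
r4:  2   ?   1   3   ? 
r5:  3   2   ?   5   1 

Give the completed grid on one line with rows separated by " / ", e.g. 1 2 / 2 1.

(r1,c1): row 1 has {1,2,3,4}; column 1 has {2,3,4}, so it must be 5.
(r2,c2): row 2 has {4,5}; column 2 has {1,2}, so it must be 3.
(r2,c4): row 2 has {3,4,5}; column 4 has {2,3,4,5}, so it must be 1.
(r2,c5): row 2 has {1,3,4,5}; column 5 has {1,4}, so it must be 2.
(r3,c1): row 3 has {4}; column 1 has {2,3,4,5}, so it must be 1.
(r3,c2): row 3 has {1,4}; column 2 has {1,2,3}, so it must be 5.
(r3,c3): row 3 has {1,4,5}; column 3 has {1,3,5}, so it must be 2.
(r3,c5): row 3 has {1,2,4,5}; column 5 has {1,2,4}, so it must be 3.
(r4,c2): row 4 has {1,2,3}; column 2 has {1,2,3,5}, so it must be 4.
(r4,c5): row 4 has {1,2,3,4}; column 5 has {1,2,3,4}, so it must be 5.
(r5,c3): row 5 has {1,2,3,5}; column 3 has {1,2,3,5}, so it must be 4.

5 1 3 2 4 / 4 3 5 1 2 / 1 5 2 4 3 / 2 4 1 3 5 / 3 2 4 5 1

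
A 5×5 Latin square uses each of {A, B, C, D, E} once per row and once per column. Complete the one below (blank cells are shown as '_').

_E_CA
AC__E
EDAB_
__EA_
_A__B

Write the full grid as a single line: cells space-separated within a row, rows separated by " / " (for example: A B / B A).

(r2,c4) = D
(r3,c5) = C
(r4,c2) = B
(r4,c5) = D
(r5,c4) = E
(r2,c3) = B
(r4,c1) = C
(r5,c1) = D
(r5,c3) = C
(r1,c1) = B
(r1,c3) = D

B E D C A / A C B D E / E D A B C / C B E A D / D A C E B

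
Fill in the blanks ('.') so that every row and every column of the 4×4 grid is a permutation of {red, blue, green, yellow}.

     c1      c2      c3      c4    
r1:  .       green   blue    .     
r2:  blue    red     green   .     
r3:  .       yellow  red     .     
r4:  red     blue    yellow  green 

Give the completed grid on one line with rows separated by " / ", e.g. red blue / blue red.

yellow green blue red / blue red green yellow / green yellow red blue / red blue yellow green

(r1,c1): row 1 has {blue,green}; column 1 has {red,blue}, so it must be yellow.
(r1,c4): row 1 has {blue,green,yellow}; column 4 has {green}, so it must be red.
(r2,c4): row 2 has {red,blue,green}; column 4 has {red,green}, so it must be yellow.
(r3,c1): row 3 has {red,yellow}; column 1 has {red,blue,yellow}, so it must be green.
(r3,c4): row 3 has {red,green,yellow}; column 4 has {red,green,yellow}, so it must be blue.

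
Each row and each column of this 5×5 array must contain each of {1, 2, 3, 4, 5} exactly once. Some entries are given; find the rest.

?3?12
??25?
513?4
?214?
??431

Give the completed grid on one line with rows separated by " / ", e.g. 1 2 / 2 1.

4 3 5 1 2 / 1 4 2 5 3 / 5 1 3 2 4 / 3 2 1 4 5 / 2 5 4 3 1

(r1,c1) = 4
(r1,c3) = 5
(r2,c2) = 4
(r2,c5) = 3
(r3,c4) = 2
(r4,c1) = 3
(r4,c5) = 5
(r5,c1) = 2
(r5,c2) = 5
(r2,c1) = 1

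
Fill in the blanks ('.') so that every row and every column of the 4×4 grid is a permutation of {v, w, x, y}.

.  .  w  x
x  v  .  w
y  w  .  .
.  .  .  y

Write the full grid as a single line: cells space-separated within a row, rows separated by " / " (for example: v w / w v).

v y w x / x v y w / y w x v / w x v y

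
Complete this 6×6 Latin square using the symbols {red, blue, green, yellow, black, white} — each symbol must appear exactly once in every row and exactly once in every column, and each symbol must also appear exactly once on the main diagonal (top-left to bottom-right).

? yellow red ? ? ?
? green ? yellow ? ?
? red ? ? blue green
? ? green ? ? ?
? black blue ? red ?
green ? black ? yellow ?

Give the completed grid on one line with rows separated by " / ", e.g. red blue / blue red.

(r2,c3): row 2 has {green,yellow}; column 3 has {red,blue,green,black}, so it must be white.
(r2,c5): row 2 has {green,yellow,white}; column 5 has {red,blue,yellow}, so it must be black.
(r3,c3): row 3 has {red,blue,green}; column 3 has {red,blue,green,black,white}; the diagonal has {red,green}, so it must be yellow.
(r4,c5): row 4 has {green}; column 5 has {red,blue,yellow,black}, so it must be white.
(r1,c5): row 1 has {red,yellow}; column 5 has {red,blue,yellow,black,white}, so it must be green.
(r4,c2): row 4 has {green,white}; column 2 has {red,green,yellow,black}, so it must be blue.
(r4,c4): row 4 has {blue,green,white}; column 4 has {yellow}; the diagonal has {red,green,yellow}, so it must be black.
(r6,c2): row 6 has {green,yellow,black}; column 2 has {red,blue,green,yellow,black}, so it must be white.
(r6,c6): row 6 has {green,yellow,black,white}; column 6 has {green}; the diagonal has {red,green,yellow,black}, so it must be blue.
(r1,c1): row 1 has {red,green,yellow}; column 1 has {green}; the diagonal has {red,blue,green,yellow,black}, so it must be white.
(r1,c4): row 1 has {red,green,yellow,white}; column 4 has {yellow,black}, so it must be blue.
(r1,c6): row 1 has {red,blue,green,yellow,white}; column 6 has {blue,green}, so it must be black.
(r2,c6): row 2 has {green,yellow,black,white}; column 6 has {blue,green,black}, so it must be red.
(r3,c1): row 3 has {red,blue,green,yellow}; column 1 has {green,white}, so it must be black.
(r3,c4): row 3 has {red,blue,green,yellow,black}; column 4 has {blue,yellow,black}, so it must be white.
(r4,c6): row 4 has {blue,green,black,white}; column 6 has {red,blue,green,black}, so it must be yellow.
(r5,c1): row 5 has {red,blue,black}; column 1 has {green,black,white}, so it must be yellow.
(r5,c4): row 5 has {red,blue,yellow,black}; column 4 has {blue,yellow,black,white}, so it must be green.
(r5,c6): row 5 has {red,blue,green,yellow,black}; column 6 has {red,blue,green,yellow,black}, so it must be white.
(r6,c4): row 6 has {blue,green,yellow,black,white}; column 4 has {blue,green,yellow,black,white}, so it must be red.
(r2,c1): row 2 has {red,green,yellow,black,white}; column 1 has {green,yellow,black,white}, so it must be blue.
(r4,c1): row 4 has {blue,green,yellow,black,white}; column 1 has {blue,green,yellow,black,white}, so it must be red.

white yellow red blue green black / blue green white yellow black red / black red yellow white blue green / red blue green black white yellow / yellow black blue green red white / green white black red yellow blue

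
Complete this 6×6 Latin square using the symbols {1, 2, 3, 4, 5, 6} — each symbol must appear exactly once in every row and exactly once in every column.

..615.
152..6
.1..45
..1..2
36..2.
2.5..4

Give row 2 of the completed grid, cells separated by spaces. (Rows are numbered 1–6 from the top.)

(r1,c1) = 4
(r1,c6) = 3
(r2,c5) = 3
(r3,c1) = 6
(r3,c3) = 3
(r3,c4) = 2
(r4,c1) = 5
(r4,c5) = 6
(r5,c3) = 4
(r5,c4) = 5
(r5,c6) = 1
(r6,c2) = 3
(r6,c4) = 6
(r6,c5) = 1
(r1,c2) = 2
(r2,c4) = 4

1 5 2 4 3 6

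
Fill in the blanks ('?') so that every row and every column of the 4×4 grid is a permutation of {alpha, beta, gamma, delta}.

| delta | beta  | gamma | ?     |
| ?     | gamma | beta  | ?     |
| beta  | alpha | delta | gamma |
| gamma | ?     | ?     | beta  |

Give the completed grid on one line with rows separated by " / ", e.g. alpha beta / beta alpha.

delta beta gamma alpha / alpha gamma beta delta / beta alpha delta gamma / gamma delta alpha beta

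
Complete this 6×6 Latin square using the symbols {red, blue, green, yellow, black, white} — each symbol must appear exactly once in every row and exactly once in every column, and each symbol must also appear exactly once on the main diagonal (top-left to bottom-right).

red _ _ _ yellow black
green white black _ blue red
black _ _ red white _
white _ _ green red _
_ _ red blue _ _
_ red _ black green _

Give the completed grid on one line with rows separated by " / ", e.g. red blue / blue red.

red blue green white yellow black / green white black yellow blue red / black yellow blue red white green / white black yellow green red blue / yellow green red blue black white / blue red white black green yellow

row 1 has {red,yellow,black}; column 4 has {red,blue,green,black} — only white is left for (r1,c4).
row 2 has {red,blue,green,black,white}; column 4 has {red,blue,green,black,white} — only yellow is left for (r2,c4).
row 5 has {red,blue}; column 1 has {red,green,black,white} — only yellow is left for (r5,c1).
row 5 has {red,blue,yellow}; column 5 has {red,blue,green,yellow,white}; the diagonal has {red,green,white} — only black is left for (r5,c5).
row 6 has {red,green,black}; column 1 has {red,green,yellow,black,white} — only blue is left for (r6,c1).
row 6 has {red,blue,green,black}; column 6 has {red,black}; the diagonal has {red,green,black,white} — only yellow is left for (r6,c6).
row 3 has {red,black,white}; column 3 has {red,black}; the diagonal has {red,green,yellow,black,white} — only blue is left for (r3,c3).
row 3 has {red,blue,black,white}; column 6 has {red,yellow,black} — only green is left for (r3,c6).
row 4 has {red,green,white}; column 3 has {red,blue,black} — only yellow is left for (r4,c3).
row 4 has {red,green,yellow,white}; column 6 has {red,green,yellow,black} — only blue is left for (r4,c6).
row 5 has {red,blue,yellow,black}; column 2 has {red,white} — only green is left for (r5,c2).
row 5 has {red,blue,green,yellow,black}; column 6 has {red,blue,green,yellow,black} — only white is left for (r5,c6).
row 6 has {red,blue,green,yellow,black}; column 3 has {red,blue,yellow,black} — only white is left for (r6,c3).
row 1 has {red,yellow,black,white}; column 2 has {red,green,white} — only blue is left for (r1,c2).
row 1 has {red,blue,yellow,black,white}; column 3 has {red,blue,yellow,black,white} — only green is left for (r1,c3).
row 3 has {red,blue,green,black,white}; column 2 has {red,blue,green,white} — only yellow is left for (r3,c2).
row 4 has {red,blue,green,yellow,white}; column 2 has {red,blue,green,yellow,white} — only black is left for (r4,c2).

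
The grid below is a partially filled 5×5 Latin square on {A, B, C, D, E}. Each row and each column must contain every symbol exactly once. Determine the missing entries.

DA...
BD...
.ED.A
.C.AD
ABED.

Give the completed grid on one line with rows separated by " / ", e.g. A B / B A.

(r3,c1): row 3 has {A,D,E}; column 1 has {A,B,D}, so it must be C.
(r3,c4): row 3 has {A,C,D,E}; column 4 has {A,D}, so it must be B.
(r4,c1): row 4 has {A,C,D}; column 1 has {A,B,C,D}, so it must be E.
(r4,c3): row 4 has {A,C,D,E}; column 3 has {D,E}, so it must be B.
(r5,c5): row 5 has {A,B,D,E}; column 5 has {A,D}, so it must be C.
(r1,c3): row 1 has {A,D}; column 3 has {B,D,E}, so it must be C.
(r1,c4): row 1 has {A,C,D}; column 4 has {A,B,D}, so it must be E.
(r1,c5): row 1 has {A,C,D,E}; column 5 has {A,C,D}, so it must be B.
(r2,c3): row 2 has {B,D}; column 3 has {B,C,D,E}, so it must be A.
(r2,c4): row 2 has {A,B,D}; column 4 has {A,B,D,E}, so it must be C.
(r2,c5): row 2 has {A,B,C,D}; column 5 has {A,B,C,D}, so it must be E.

D A C E B / B D A C E / C E D B A / E C B A D / A B E D C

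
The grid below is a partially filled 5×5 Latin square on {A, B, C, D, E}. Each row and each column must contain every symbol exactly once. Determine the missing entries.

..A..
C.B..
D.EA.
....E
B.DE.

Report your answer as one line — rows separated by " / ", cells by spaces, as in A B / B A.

E B A C D / C E B D A / D C E A B / A D C B E / B A D E C

row 1 has {A}; column 1 has {B,C,D} — only E is left for (r1,c1).
row 2 has {B,C}; column 4 has {A,E} — only D is left for (r2,c4).
row 2 has {B,C,D}; column 5 has {E} — only A is left for (r2,c5).
row 4 has {E}; column 1 has {B,C,D,E} — only A is left for (r4,c1).
row 4 has {A,E}; column 3 has {A,B,D,E} — only C is left for (r4,c3).
row 4 has {A,C,E}; column 4 has {A,D,E} — only B is left for (r4,c4).
row 5 has {B,D,E}; column 5 has {A,E} — only C is left for (r5,c5).
row 1 has {A,E}; column 4 has {A,B,D,E} — only C is left for (r1,c4).
row 2 has {A,B,C,D}; column 2 is empty so far — only E is left for (r2,c2).
row 3 has {A,D,E}; column 5 has {A,C,E} — only B is left for (r3,c5).
row 4 has {A,B,C,E}; column 2 has {E} — only D is left for (r4,c2).
row 5 has {B,C,D,E}; column 2 has {D,E} — only A is left for (r5,c2).
row 1 has {A,C,E}; column 2 has {A,D,E} — only B is left for (r1,c2).
row 1 has {A,B,C,E}; column 5 has {A,B,C,E} — only D is left for (r1,c5).
row 3 has {A,B,D,E}; column 2 has {A,B,D,E} — only C is left for (r3,c2).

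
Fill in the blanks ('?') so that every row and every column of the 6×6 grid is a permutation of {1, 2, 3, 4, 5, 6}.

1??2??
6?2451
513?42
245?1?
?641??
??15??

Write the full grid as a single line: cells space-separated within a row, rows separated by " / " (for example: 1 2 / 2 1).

1 5 6 2 3 4 / 6 3 2 4 5 1 / 5 1 3 6 4 2 / 2 4 5 3 1 6 / 3 6 4 1 2 5 / 4 2 1 5 6 3

(r1,c3) = 6
(r1,c5) = 3
(r2,c2) = 3
(r3,c4) = 6
(r4,c4) = 3
(r4,c6) = 6
(r5,c1) = 3
(r5,c5) = 2
(r5,c6) = 5
(r6,c1) = 4
(r6,c2) = 2
(r6,c5) = 6
(r6,c6) = 3
(r1,c2) = 5
(r1,c6) = 4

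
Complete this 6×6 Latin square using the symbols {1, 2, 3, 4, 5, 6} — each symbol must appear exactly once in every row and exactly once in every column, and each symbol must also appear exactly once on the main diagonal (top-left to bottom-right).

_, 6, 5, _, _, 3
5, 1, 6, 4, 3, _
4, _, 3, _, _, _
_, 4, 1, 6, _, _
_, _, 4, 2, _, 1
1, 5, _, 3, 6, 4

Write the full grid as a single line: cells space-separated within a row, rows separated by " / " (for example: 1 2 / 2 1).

2 6 5 1 4 3 / 5 1 6 4 3 2 / 4 2 3 5 1 6 / 3 4 1 6 2 5 / 6 3 4 2 5 1 / 1 5 2 3 6 4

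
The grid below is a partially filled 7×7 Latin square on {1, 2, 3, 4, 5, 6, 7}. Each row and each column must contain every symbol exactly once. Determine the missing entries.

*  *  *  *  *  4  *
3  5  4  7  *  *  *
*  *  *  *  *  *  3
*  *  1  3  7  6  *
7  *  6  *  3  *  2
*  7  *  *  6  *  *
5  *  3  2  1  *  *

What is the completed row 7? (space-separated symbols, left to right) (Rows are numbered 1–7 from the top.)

5 6 3 2 1 7 4

(r2,c5) = 2
(r2,c6) = 1
(r2,c7) = 6
(r5,c6) = 5
(r7,c6) = 7
(r7,c7) = 4
(r1,c5) = 5
(r3,c5) = 4
(r3,c6) = 2
(r4,c7) = 5
(r6,c6) = 3
(r6,c7) = 1
(r7,c2) = 6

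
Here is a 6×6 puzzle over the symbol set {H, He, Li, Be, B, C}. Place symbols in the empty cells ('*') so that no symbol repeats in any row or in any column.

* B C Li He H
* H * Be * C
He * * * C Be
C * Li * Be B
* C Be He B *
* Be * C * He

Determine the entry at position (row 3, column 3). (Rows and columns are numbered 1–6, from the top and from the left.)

H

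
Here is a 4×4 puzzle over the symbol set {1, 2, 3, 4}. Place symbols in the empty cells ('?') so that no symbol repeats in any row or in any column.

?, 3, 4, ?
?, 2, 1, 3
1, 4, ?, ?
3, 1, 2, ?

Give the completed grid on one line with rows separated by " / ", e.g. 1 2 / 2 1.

2 3 4 1 / 4 2 1 3 / 1 4 3 2 / 3 1 2 4

Cell (r1,c1): row 1 has {3,4}; column 1 has {1,3} → 2.
Cell (r1,c4): row 1 has {2,3,4}; column 4 has {3} → 1.
Cell (r2,c1): row 2 has {1,2,3}; column 1 has {1,2,3} → 4.
Cell (r3,c3): row 3 has {1,4}; column 3 has {1,2,4} → 3.
Cell (r3,c4): row 3 has {1,3,4}; column 4 has {1,3} → 2.
Cell (r4,c4): row 4 has {1,2,3}; column 4 has {1,2,3} → 4.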